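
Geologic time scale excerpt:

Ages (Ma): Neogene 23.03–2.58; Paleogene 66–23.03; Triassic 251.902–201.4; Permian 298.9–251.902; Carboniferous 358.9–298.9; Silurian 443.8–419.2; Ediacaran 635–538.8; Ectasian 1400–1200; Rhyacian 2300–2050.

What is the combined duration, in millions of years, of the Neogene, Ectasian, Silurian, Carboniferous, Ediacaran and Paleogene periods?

Each duration: Neogene = 20.45; Ectasian = 200; Silurian = 24.6; Carboniferous = 60; Ediacaran = 96.2; Paleogene = 42.97.
Sum: 20.45 + 200 + 24.6 + 60 + 96.2 + 42.97 = 444.22 Myr.

444.22 million years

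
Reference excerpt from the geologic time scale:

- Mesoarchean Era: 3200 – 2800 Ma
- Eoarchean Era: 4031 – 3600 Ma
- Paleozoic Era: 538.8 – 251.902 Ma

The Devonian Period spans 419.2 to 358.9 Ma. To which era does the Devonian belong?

The Devonian (419.2–358.9 Ma) lies entirely within 538.8–251.902 Ma, the Paleozoic Era.

Paleozoic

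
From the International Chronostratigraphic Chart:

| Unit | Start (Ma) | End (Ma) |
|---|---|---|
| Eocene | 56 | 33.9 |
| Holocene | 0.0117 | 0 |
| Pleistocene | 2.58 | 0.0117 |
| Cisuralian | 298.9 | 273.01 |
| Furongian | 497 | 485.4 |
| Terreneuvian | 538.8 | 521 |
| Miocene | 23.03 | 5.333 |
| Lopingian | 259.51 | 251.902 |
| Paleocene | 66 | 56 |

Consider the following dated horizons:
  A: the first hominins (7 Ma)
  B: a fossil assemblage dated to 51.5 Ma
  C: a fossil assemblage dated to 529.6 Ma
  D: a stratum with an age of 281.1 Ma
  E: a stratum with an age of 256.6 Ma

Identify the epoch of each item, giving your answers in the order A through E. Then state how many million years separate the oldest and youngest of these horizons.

A: 7 Ma lies in 23.03–5.333 Ma, so Miocene.
B: 51.5 Ma lies in 56–33.9 Ma, so Eocene.
C: 529.6 Ma lies in 538.8–521 Ma, so Terreneuvian.
D: 281.1 Ma lies in 298.9–273.01 Ma, so Cisuralian.
E: 256.6 Ma lies in 259.51–251.902 Ma, so Lopingian.
Oldest = 529.6 Ma, youngest = 7 Ma → span 522.6 Myr.

A — Miocene; B — Eocene; C — Terreneuvian; D — Cisuralian; E — Lopingian; span 522.6 million years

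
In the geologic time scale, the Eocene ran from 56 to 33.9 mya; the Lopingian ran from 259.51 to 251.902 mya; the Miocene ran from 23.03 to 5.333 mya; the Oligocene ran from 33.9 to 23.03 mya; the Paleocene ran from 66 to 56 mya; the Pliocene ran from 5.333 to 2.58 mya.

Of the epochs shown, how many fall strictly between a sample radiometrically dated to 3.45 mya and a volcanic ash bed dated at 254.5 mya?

4

The older date is 254.5 Ma and the younger is 3.45 Ma.
Epochs with start < 254.5 and end > 3.45 Ma: Paleocene (66–56), Eocene (56–33.9), Oligocene (33.9–23.03), Miocene (23.03–5.333).
That is 4 complete epochs.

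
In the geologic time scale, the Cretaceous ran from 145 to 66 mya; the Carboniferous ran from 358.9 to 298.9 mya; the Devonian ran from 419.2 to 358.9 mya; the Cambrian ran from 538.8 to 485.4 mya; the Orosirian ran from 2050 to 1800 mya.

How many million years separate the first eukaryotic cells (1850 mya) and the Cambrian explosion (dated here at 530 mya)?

1320 million years

1850 − 530 = 1320 million years.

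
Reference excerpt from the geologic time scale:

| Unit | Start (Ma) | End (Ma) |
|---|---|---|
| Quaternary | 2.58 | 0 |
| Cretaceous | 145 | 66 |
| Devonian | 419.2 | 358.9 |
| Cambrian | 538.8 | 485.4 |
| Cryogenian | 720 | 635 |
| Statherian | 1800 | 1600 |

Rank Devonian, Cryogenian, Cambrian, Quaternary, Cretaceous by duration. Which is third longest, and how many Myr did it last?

Durations: Devonian 60.3; Cryogenian 85; Cambrian 53.4; Quaternary 2.58; Cretaceous 79 Myr.
Sorted longest-first: Cryogenian (85), Cretaceous (79), Devonian (60.3), Cambrian (53.4), Quaternary (2.58).
The third longest is Devonian at 60.3 Myr.

Devonian, 60.3 million years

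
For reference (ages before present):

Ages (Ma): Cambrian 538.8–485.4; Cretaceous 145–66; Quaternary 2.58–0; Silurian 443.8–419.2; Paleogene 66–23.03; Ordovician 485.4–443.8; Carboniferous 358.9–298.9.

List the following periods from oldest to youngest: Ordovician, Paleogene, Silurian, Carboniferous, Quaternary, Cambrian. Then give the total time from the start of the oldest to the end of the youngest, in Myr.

Cambrian → Ordovician → Silurian → Carboniferous → Paleogene → Quaternary; total span 538.8 Myr

Start ages (Ma): Cambrian 538.8, Ordovician 485.4, Silurian 443.8, Carboniferous 358.9, Paleogene 66, Quaternary 2.58.
Ordered oldest to youngest: Cambrian, Ordovician, Silurian, Carboniferous, Paleogene, Quaternary.
Span = 538.8 − 0 = 538.8 Myr.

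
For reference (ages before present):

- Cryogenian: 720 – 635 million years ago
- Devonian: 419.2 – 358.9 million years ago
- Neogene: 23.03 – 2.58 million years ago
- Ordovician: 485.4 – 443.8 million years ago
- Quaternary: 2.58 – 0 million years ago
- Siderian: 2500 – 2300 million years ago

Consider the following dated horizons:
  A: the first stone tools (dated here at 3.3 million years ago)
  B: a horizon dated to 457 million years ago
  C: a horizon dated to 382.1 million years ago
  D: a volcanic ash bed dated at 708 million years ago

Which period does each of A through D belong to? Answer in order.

A: 3.3 Ma lies in 23.03–2.58 Ma, so Neogene.
B: 457 Ma lies in 485.4–443.8 Ma, so Ordovician.
C: 382.1 Ma lies in 419.2–358.9 Ma, so Devonian.
D: 708 Ma lies in 720–635 Ma, so Cryogenian.

A — Neogene; B — Ordovician; C — Devonian; D — Cryogenian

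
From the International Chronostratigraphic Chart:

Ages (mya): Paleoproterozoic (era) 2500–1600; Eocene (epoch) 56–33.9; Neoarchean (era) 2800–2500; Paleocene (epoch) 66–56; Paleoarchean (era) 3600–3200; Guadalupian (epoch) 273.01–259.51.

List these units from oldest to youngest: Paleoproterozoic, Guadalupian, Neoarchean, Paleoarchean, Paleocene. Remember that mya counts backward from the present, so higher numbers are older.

Read off each span (Ma): Paleoproterozoic 2500–1600; Guadalupian 273.01–259.51; Neoarchean 2800–2500; Paleoarchean 3600–3200; Paleocene 66–56.
Larger Ma is older, so oldest→youngest is Paleoarchean, Neoarchean, Paleoproterozoic, Guadalupian, Paleocene.

Paleoarchean, then Neoarchean, then Paleoproterozoic, then Guadalupian, then Paleocene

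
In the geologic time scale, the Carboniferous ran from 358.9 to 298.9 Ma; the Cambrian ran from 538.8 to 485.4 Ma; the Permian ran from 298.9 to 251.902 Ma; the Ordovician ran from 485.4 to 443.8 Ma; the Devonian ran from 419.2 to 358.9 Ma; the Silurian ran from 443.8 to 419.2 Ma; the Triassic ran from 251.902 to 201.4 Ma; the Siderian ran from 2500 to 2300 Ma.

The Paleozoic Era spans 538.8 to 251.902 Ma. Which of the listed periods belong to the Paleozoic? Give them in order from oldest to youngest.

Periods with both bounds inside 538.8–251.902 Ma: Cambrian (538.8–485.4), Ordovician (485.4–443.8), Silurian (443.8–419.2), Devonian (419.2–358.9), Carboniferous (358.9–298.9), Permian (298.9–251.902).

Cambrian, Ordovician, Silurian, Devonian, Carboniferous, Permian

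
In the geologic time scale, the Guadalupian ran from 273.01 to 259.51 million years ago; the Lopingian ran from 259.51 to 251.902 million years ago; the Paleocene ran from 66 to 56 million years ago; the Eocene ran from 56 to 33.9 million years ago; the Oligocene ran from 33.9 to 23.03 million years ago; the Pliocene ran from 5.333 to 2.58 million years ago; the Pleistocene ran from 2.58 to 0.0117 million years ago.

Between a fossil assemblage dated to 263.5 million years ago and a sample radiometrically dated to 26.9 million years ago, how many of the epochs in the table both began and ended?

The older date is 263.5 Ma and the younger is 26.9 Ma.
Epochs with start < 263.5 and end > 26.9 Ma: Lopingian (259.51–251.902), Paleocene (66–56), Eocene (56–33.9).
That is 3 complete epochs.

3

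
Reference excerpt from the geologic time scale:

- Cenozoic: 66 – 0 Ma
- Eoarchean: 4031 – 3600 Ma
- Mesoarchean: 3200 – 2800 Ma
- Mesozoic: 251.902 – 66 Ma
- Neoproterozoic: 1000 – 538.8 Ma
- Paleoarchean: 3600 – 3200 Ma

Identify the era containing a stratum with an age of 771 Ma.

771 Ma lies between 1000 and 538.8 Ma, so it falls in the Neoproterozoic.

Neoproterozoic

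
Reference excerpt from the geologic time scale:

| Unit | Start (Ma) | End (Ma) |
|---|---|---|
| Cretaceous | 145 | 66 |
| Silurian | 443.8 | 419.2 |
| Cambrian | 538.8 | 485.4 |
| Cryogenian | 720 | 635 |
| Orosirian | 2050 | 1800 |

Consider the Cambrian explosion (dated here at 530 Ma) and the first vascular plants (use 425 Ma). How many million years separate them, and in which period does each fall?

105 million years apart; the first in the Cambrian, the second in the Silurian

Elapsed time: 530 − 425 = 105 Myr.
530 Ma lies within 538.8–485.4 Ma: Cambrian.
425 Ma lies within 443.8–419.2 Ma: Silurian.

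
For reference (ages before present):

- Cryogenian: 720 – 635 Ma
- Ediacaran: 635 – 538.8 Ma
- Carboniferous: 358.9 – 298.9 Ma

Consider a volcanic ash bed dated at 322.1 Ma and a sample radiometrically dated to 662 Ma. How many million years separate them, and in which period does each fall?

339.9 million years apart; the first in the Carboniferous, the second in the Cryogenian

Elapsed time: 662 − 322.1 = 339.9 Myr.
322.1 Ma lies within 358.9–298.9 Ma: Carboniferous.
662 Ma lies within 720–635 Ma: Cryogenian.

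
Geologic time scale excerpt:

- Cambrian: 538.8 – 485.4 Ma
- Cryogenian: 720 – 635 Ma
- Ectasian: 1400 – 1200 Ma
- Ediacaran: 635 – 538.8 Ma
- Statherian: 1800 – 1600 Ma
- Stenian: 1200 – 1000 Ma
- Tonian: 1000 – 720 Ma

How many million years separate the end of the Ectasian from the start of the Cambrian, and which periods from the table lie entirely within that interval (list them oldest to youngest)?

The Ectasian closes at 1200 Ma and the Cambrian opens at 538.8 Ma, so the interval is 1200 − 538.8 = 661.2 Myr.
A period fits inside if it starts at or after 1200 Ma and ends at or before 538.8 Ma; oldest first that gives Stenian, Tonian, Cryogenian, Ediacaran.

661.2 million years; Stenian, Tonian, Cryogenian, Ediacaran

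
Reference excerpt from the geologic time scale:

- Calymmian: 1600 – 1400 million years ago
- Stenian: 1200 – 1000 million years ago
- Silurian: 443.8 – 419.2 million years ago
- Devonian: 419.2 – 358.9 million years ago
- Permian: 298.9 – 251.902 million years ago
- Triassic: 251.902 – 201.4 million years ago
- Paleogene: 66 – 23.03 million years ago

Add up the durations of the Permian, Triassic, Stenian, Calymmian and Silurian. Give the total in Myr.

522.1 million years

Each duration: Permian = 46.998; Triassic = 50.502; Stenian = 200; Calymmian = 200; Silurian = 24.6.
Sum: 46.998 + 50.502 + 200 + 200 + 24.6 = 522.1 Myr.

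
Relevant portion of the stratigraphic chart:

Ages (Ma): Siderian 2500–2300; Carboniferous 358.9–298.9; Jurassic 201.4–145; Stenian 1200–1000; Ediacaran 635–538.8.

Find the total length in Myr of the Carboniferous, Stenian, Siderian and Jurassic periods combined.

516.4 million years

Each duration: Carboniferous = 60; Stenian = 200; Siderian = 200; Jurassic = 56.4.
Sum: 60 + 200 + 200 + 56.4 = 516.4 Myr.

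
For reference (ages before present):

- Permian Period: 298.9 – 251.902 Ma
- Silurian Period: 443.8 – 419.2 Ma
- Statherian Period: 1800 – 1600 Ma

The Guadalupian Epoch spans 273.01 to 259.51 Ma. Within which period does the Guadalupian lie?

The Guadalupian (273.01–259.51 Ma) lies entirely within 298.9–251.902 Ma, the Permian Period.

Permian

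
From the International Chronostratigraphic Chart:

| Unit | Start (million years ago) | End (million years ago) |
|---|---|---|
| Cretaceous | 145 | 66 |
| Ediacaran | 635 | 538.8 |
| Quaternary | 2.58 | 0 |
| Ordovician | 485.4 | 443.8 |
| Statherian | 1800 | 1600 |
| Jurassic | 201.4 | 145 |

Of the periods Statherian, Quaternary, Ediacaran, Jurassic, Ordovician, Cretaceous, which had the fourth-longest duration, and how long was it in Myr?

Jurassic, 56.4 million years

Durations: Statherian 200; Quaternary 2.58; Ediacaran 96.2; Jurassic 56.4; Ordovician 41.6; Cretaceous 79 Myr.
Sorted longest-first: Statherian (200), Ediacaran (96.2), Cretaceous (79), Jurassic (56.4), Ordovician (41.6), Quaternary (2.58).
The fourth longest is Jurassic at 56.4 Myr.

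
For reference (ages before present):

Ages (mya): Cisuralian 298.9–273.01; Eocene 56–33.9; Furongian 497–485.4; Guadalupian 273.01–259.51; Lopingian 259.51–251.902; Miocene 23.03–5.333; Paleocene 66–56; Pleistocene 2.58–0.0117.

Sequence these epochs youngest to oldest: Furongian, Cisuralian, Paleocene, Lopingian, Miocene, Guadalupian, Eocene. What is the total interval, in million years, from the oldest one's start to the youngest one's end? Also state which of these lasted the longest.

Start ages (Ma): Furongian 497, Cisuralian 298.9, Guadalupian 273.01, Lopingian 259.51, Paleocene 66, Eocene 56, Miocene 23.03.
Ordered youngest to oldest: Miocene, Eocene, Paleocene, Lopingian, Guadalupian, Cisuralian, Furongian.
Span = 497 − 5.333 = 491.667 Myr.
Durations: Guadalupian 13.5, Lopingian 7.608, Eocene 22.1, Paleocene 10, Cisuralian 25.89, Furongian 11.6, Miocene 17.697 → longest is Cisuralian (25.89 Myr).

Miocene, Eocene, Paleocene, Lopingian, Guadalupian, Cisuralian, Furongian; total span 491.667 Myr; longest is Cisuralian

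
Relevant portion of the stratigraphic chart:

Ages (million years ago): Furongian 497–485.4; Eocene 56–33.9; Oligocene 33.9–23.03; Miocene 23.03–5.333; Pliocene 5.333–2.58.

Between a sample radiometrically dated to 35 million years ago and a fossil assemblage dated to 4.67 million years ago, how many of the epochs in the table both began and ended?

2

35 Ma sits inside the Eocene (56–33.9) and 4.67 Ma inside the Pliocene (5.333–2.58); neither of those is wholly between the two dates.
The listed epochs lying completely between them are Oligocene, Miocene — 2 in all.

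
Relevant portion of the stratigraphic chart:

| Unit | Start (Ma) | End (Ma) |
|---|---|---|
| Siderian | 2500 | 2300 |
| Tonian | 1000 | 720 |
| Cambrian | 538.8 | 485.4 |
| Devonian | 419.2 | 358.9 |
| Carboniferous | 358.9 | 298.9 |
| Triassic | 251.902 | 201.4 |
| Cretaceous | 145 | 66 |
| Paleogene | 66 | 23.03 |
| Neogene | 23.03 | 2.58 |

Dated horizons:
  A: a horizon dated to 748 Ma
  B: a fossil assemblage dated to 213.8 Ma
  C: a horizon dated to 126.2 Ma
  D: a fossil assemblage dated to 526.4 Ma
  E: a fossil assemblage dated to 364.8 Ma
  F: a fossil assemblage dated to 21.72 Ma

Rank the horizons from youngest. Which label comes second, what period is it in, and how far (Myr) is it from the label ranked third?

C, in the Cretaceous; 87.6 million years to B

Sorted youngest-first by Ma: F (21.72), C (126.2), B (213.8), E (364.8), D (526.4), A (748).
The second youngest is C at 126.2 Ma, which lies in 145–66 Ma: the Cretaceous.
The third youngest is B at 213.8 Ma; separation = |126.2 − 213.8| = 87.6 Myr.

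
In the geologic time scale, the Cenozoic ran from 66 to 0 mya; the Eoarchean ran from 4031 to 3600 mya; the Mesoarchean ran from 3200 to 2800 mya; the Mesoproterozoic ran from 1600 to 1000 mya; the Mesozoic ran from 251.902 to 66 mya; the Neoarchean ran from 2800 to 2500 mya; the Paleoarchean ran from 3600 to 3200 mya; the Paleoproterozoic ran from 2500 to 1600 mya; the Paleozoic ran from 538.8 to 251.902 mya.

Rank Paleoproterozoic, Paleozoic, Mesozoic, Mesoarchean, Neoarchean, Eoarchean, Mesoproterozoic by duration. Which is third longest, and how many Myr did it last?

Durations: Paleoproterozoic 900; Paleozoic 286.898; Mesozoic 185.902; Mesoarchean 400; Neoarchean 300; Eoarchean 431; Mesoproterozoic 600 Myr.
Sorted longest-first: Paleoproterozoic (900), Mesoproterozoic (600), Eoarchean (431), Mesoarchean (400), Neoarchean (300), Paleozoic (286.898), Mesozoic (185.902).
The third longest is Eoarchean at 431 Myr.

Eoarchean, 431 million years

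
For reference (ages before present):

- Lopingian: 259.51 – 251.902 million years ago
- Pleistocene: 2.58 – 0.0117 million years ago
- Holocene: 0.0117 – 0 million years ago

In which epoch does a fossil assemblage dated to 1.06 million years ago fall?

Pleistocene

1.06 Ma lies between 2.58 and 0.0117 Ma, so it falls in the Pleistocene.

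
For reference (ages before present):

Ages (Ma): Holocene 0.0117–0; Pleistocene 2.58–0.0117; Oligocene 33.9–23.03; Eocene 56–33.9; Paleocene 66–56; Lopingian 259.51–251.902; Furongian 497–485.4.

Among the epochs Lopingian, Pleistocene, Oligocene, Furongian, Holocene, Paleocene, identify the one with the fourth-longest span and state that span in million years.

Durations: Lopingian 7.608; Pleistocene 2.5683; Oligocene 10.87; Furongian 11.6; Holocene 0.0117; Paleocene 10 Myr.
Sorted longest-first: Furongian (11.6), Oligocene (10.87), Paleocene (10), Lopingian (7.608), Pleistocene (2.5683), Holocene (0.0117).
The fourth longest is Lopingian at 7.608 Myr.

Lopingian, 7.608 million years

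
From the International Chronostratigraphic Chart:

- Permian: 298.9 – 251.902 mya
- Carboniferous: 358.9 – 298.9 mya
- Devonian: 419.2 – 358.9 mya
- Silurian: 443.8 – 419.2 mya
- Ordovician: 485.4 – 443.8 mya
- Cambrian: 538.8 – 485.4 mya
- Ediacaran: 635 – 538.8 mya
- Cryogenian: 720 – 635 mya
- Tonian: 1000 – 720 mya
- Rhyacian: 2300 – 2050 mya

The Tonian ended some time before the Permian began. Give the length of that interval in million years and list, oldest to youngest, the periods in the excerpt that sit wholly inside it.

421.1 million years; Cryogenian, Ediacaran, Cambrian, Ordovician, Silurian, Devonian, Carboniferous

The Tonian closes at 720 Ma and the Permian opens at 298.9 Ma, so the interval is 720 − 298.9 = 421.1 Myr.
A period fits inside if it starts at or after 720 Ma and ends at or before 298.9 Ma; oldest first that gives Cryogenian, Ediacaran, Cambrian, Ordovician, Silurian, Devonian, Carboniferous.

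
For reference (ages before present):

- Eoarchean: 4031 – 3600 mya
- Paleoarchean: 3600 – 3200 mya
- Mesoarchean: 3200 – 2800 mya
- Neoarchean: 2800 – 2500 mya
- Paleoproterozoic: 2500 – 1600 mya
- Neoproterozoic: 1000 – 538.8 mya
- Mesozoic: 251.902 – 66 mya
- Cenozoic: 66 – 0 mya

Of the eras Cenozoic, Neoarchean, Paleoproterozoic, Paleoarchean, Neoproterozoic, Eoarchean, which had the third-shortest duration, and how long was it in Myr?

Start − end for each: Cenozoic 66 − 0 = 66; Neoarchean 2800 − 2500 = 300; Paleoproterozoic 2500 − 1600 = 900; Paleoarchean 3600 − 3200 = 400; Neoproterozoic 1000 − 538.8 = 461.2; Eoarchean 4031 − 3600 = 431.
Ranking these from shortest: Cenozoic < Neoarchean < Paleoarchean < Eoarchean < Neoproterozoic < Paleoproterozoic.
Position 3 in that ranking is Paleoarchean, which lasted 400 Myr.

Paleoarchean, 400 million years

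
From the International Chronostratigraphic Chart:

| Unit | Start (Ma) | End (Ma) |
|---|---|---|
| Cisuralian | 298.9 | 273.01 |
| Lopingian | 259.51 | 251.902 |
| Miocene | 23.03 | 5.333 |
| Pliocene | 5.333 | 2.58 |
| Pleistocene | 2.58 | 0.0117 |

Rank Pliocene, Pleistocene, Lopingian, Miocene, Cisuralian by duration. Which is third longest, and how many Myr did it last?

Durations: Pliocene 2.753; Pleistocene 2.5683; Lopingian 7.608; Miocene 17.697; Cisuralian 25.89 Myr.
Sorted longest-first: Cisuralian (25.89), Miocene (17.697), Lopingian (7.608), Pliocene (2.753), Pleistocene (2.5683).
The third longest is Lopingian at 7.608 Myr.

Lopingian, 7.608 million years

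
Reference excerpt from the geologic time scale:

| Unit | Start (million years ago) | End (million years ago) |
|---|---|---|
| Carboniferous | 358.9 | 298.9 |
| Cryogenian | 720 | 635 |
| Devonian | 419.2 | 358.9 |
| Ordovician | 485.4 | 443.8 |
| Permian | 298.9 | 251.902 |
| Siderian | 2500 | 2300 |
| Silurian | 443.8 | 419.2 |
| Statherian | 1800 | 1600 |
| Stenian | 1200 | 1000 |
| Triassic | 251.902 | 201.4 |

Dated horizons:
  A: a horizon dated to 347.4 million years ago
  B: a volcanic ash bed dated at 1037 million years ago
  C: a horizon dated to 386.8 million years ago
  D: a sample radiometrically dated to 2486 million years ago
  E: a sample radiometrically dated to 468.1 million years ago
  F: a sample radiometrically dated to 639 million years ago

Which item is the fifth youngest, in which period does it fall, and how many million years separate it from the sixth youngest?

Sorted youngest-first by Ma: A (347.4), C (386.8), E (468.1), F (639), B (1037), D (2486).
The fifth youngest is B at 1037 Ma, which lies in 1200–1000 Ma: the Stenian.
The sixth youngest is D at 2486 Ma; separation = |1037 − 2486| = 1449 Myr.

B, in the Stenian; 1449 million years to D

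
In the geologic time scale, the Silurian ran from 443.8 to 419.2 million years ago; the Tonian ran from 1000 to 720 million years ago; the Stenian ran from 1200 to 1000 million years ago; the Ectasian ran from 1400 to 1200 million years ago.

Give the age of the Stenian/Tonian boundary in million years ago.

1000 million years ago

The Stenian ends and the Tonian begins at 1000 million years ago.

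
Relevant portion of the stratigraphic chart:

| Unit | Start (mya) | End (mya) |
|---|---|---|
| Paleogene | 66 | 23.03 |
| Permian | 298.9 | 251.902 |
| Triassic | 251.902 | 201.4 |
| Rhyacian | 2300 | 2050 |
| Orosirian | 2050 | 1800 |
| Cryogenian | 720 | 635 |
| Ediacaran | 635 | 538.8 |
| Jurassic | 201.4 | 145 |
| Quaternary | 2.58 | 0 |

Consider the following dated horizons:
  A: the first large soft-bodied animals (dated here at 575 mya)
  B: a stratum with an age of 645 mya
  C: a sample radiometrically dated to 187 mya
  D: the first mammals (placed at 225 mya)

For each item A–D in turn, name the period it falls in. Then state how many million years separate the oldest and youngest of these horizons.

A — Ediacaran; B — Cryogenian; C — Jurassic; D — Triassic; span 458 million years

A: 575 Ma lies in 635–538.8 Ma, so Ediacaran.
B: 645 Ma lies in 720–635 Ma, so Cryogenian.
C: 187 Ma lies in 201.4–145 Ma, so Jurassic.
D: 225 Ma lies in 251.902–201.4 Ma, so Triassic.
Oldest = 645 Ma, youngest = 187 Ma → span 458 Myr.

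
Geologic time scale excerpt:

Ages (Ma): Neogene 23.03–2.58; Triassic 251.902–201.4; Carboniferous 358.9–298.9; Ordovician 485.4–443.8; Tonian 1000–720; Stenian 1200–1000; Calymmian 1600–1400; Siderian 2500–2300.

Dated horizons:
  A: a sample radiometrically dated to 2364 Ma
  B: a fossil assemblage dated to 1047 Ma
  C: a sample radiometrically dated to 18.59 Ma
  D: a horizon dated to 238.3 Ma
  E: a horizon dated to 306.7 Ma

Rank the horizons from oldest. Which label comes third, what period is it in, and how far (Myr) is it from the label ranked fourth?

Sorted oldest-first by Ma: A (2364), B (1047), E (306.7), D (238.3), C (18.59).
The third oldest is E at 306.7 Ma, which lies in 358.9–298.9 Ma: the Carboniferous.
The fourth oldest is D at 238.3 Ma; separation = |306.7 − 238.3| = 68.4 Myr.

E, in the Carboniferous; 68.4 million years to D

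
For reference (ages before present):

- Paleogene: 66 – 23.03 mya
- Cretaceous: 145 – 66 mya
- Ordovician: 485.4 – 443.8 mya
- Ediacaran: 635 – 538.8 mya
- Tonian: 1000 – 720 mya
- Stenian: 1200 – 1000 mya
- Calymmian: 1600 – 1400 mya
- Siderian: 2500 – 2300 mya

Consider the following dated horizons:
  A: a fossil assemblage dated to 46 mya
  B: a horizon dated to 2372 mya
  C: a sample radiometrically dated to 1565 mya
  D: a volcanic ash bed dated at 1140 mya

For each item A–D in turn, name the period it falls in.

Match each age against the start–end ranges in the excerpt: A = 46 Ma → Paleogene (66–23.03); B = 2372 Ma → Siderian (2500–2300); C = 1565 Ma → Calymmian (1600–1400); D = 1140 Ma → Stenian (1200–1000).

A — Paleogene; B — Siderian; C — Calymmian; D — Stenian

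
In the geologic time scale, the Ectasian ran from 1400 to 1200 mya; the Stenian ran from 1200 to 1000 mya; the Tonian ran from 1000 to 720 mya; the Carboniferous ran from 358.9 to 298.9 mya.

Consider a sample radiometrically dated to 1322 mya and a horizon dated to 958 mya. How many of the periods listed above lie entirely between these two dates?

1322 Ma sits inside the Ectasian (1400–1200) and 958 Ma inside the Tonian (1000–720); neither of those is wholly between the two dates.
The listed periods lying completely between them are Stenian — 1 in all.

1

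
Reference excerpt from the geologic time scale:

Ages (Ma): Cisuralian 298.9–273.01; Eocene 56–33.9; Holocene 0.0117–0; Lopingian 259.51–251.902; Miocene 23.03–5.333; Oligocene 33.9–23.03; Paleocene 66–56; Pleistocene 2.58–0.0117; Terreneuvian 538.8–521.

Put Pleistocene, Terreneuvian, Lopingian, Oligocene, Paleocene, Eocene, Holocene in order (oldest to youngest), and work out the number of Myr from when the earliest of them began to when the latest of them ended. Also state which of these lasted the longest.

From the excerpt: Pleistocene 2.58–0.0117; Terreneuvian 538.8–521; Lopingian 259.51–251.902; Oligocene 33.9–23.03; Paleocene 66–56; Eocene 56–33.9; Holocene 0.0117–0 (Ma).
Larger Ma is earlier, so the oldest is Terreneuvian and the youngest is Holocene; oldest to youngest: Terreneuvian, Lopingian, Paleocene, Eocene, Oligocene, Pleistocene, Holocene.
Oldest start 538.8 minus youngest end 0 gives 538.8 Myr overall.
Individual lengths (start − end): Oligocene 10.87; Pleistocene 2.5683; Paleocene 10; Terreneuvian 17.8; Holocene 0.0117; Eocene 22.1; Lopingian 7.608. The largest is Eocene at 22.1 Myr.

Terreneuvian → Lopingian → Paleocene → Eocene → Oligocene → Pleistocene → Holocene; total span 538.8 Myr; longest is Eocene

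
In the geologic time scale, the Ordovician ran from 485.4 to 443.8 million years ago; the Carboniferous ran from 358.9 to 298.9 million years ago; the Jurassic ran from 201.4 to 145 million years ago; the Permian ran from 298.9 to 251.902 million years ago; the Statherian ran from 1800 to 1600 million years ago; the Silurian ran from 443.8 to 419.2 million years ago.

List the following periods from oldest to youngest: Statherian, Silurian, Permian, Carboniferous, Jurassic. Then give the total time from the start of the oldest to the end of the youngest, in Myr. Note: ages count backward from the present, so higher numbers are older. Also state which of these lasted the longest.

Statherian → Silurian → Carboniferous → Permian → Jurassic; total span 1655 Myr; longest is Statherian

Start ages (Ma): Statherian 1800, Silurian 443.8, Carboniferous 358.9, Permian 298.9, Jurassic 201.4.
Ordered oldest to youngest: Statherian, Silurian, Carboniferous, Permian, Jurassic.
Span = 1800 − 145 = 1655 Myr.
Durations: Carboniferous 60, Jurassic 56.4, Silurian 24.6, Statherian 200, Permian 46.998 → longest is Statherian (200 Myr).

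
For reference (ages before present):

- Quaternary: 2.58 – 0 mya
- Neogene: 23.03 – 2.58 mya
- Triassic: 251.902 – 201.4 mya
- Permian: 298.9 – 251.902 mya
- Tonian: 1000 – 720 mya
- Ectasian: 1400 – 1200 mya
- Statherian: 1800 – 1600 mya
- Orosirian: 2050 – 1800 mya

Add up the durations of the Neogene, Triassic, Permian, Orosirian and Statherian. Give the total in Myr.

567.95 million years

Each duration: Neogene = 20.45; Triassic = 50.502; Permian = 46.998; Orosirian = 250; Statherian = 200.
Sum: 20.45 + 50.502 + 46.998 + 250 + 200 = 567.95 Myr.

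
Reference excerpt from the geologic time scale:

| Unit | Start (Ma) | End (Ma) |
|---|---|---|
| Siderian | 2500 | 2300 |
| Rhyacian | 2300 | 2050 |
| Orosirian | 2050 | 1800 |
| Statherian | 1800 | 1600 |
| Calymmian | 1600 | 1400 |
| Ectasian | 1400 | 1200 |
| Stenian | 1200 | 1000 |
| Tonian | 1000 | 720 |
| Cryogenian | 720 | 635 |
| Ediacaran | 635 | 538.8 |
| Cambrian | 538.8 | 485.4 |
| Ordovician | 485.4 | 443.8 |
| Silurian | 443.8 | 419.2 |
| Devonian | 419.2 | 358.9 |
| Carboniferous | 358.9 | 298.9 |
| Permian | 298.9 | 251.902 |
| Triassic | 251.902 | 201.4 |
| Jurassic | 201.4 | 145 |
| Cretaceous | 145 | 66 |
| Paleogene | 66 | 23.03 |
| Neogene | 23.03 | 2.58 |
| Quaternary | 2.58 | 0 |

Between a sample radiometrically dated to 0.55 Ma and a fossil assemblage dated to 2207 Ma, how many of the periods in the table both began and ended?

19

2207 Ma sits inside the Rhyacian (2300–2050) and 0.55 Ma inside the Quaternary (2.58–0); neither of those is wholly between the two dates.
The listed periods lying completely between them are Orosirian, Statherian, Calymmian, Ectasian, Stenian, Tonian, Cryogenian, Ediacaran, Cambrian, Ordovician, Silurian, Devonian, Carboniferous, Permian, Triassic, Jurassic, Cretaceous, Paleogene, Neogene — 19 in all.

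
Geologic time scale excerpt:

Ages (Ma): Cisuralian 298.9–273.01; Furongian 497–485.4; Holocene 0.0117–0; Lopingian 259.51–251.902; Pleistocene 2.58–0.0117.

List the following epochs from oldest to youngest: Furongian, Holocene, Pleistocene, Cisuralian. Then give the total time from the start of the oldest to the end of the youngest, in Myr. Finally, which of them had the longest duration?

Furongian, Cisuralian, Pleistocene, Holocene; total span 497 Myr; longest is Cisuralian

From the excerpt: Furongian 497–485.4; Holocene 0.0117–0; Pleistocene 2.58–0.0117; Cisuralian 298.9–273.01 (Ma).
Larger Ma is earlier, so the oldest is Furongian and the youngest is Holocene; oldest to youngest: Furongian, Cisuralian, Pleistocene, Holocene.
Oldest start 497 minus youngest end 0 gives 497 Myr overall.
Individual lengths (start − end): Furongian 11.6; Cisuralian 25.89; Holocene 0.0117; Pleistocene 2.5683. The largest is Cisuralian at 25.89 Myr.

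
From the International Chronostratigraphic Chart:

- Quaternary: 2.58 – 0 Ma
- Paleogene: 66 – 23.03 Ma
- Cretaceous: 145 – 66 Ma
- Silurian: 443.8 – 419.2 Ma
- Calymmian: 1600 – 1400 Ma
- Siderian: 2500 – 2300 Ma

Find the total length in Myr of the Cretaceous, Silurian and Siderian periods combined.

Duration is start − end for each: (145 − 66) + (443.8 − 419.2) + (2500 − 2300).
That is 79 + 24.6 + 200, which totals 303.6 million years.

303.6 million years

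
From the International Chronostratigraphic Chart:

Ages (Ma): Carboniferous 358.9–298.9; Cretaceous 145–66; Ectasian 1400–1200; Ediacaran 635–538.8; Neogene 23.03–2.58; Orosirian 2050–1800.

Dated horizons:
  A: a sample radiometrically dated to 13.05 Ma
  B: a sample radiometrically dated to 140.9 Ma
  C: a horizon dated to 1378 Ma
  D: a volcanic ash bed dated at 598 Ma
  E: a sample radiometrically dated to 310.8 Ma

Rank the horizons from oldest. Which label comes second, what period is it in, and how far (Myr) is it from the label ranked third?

D, in the Ediacaran; 287.2 million years to E

Larger Ma means older, so oldest first: C 1378 > D 598 > E 310.8 > B 140.9 > A 13.05.
Counting 2 along gives D (598 Ma); the excerpt puts that inside the Ediacaran, 635–538.8 Ma.
Next in line is E (310.8 Ma), and 598 − 310.8 = 287.2 Myr.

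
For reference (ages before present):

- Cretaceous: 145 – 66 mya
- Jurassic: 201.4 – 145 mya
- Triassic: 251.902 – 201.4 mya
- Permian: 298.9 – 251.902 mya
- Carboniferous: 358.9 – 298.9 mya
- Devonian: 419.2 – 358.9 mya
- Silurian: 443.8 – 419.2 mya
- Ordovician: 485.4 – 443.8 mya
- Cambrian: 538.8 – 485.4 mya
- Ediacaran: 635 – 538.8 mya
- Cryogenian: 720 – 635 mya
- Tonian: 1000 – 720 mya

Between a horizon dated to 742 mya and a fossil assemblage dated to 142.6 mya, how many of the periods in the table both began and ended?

742 Ma sits inside the Tonian (1000–720) and 142.6 Ma inside the Cretaceous (145–66); neither of those is wholly between the two dates.
The listed periods lying completely between them are Cryogenian, Ediacaran, Cambrian, Ordovician, Silurian, Devonian, Carboniferous, Permian, Triassic, Jurassic — 10 in all.

10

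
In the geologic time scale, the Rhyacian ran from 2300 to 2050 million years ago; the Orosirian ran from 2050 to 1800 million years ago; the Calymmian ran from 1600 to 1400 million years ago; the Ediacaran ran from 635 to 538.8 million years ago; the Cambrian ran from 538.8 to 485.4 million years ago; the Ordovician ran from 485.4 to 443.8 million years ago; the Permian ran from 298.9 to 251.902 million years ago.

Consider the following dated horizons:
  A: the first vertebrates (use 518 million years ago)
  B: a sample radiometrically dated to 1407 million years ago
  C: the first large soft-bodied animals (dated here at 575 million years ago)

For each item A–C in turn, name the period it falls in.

A: 518 Ma lies in 538.8–485.4 Ma, so Cambrian.
B: 1407 Ma lies in 1600–1400 Ma, so Calymmian.
C: 575 Ma lies in 635–538.8 Ma, so Ediacaran.

A — Cambrian; B — Calymmian; C — Ediacaran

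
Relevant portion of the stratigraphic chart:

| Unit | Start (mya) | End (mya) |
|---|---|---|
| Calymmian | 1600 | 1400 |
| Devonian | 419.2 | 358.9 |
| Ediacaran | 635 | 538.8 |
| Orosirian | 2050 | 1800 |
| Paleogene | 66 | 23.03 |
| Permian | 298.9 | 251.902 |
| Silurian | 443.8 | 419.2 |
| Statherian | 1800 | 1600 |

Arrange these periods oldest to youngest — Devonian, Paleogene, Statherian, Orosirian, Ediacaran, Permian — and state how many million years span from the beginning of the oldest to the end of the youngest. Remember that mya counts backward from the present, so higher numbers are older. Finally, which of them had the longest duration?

Orosirian, Statherian, Ediacaran, Devonian, Permian, Paleogene; total span 2026.97 Myr; longest is Orosirian

From the excerpt: Devonian 419.2–358.9; Paleogene 66–23.03; Statherian 1800–1600; Orosirian 2050–1800; Ediacaran 635–538.8; Permian 298.9–251.902 (Ma).
Larger Ma is earlier, so the oldest is Orosirian and the youngest is Paleogene; oldest to youngest: Orosirian, Statherian, Ediacaran, Devonian, Permian, Paleogene.
Oldest start 2050 minus youngest end 23.03 gives 2026.97 Myr overall.
Individual lengths (start − end): Ediacaran 96.2; Orosirian 250; Paleogene 42.97; Permian 46.998; Devonian 60.3; Statherian 200. The largest is Orosirian at 250 Myr.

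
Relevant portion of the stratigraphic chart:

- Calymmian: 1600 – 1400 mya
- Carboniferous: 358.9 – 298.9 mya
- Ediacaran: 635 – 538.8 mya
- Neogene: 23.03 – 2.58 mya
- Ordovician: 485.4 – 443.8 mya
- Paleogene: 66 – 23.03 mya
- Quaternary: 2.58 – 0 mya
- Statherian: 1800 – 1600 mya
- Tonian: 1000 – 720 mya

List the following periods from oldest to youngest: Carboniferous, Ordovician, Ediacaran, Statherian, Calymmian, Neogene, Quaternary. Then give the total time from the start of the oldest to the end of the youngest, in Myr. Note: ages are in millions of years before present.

Statherian → Calymmian → Ediacaran → Ordovician → Carboniferous → Neogene → Quaternary; total span 1800 Myr

Start ages (Ma): Statherian 1800, Calymmian 1600, Ediacaran 635, Ordovician 485.4, Carboniferous 358.9, Neogene 23.03, Quaternary 2.58.
Ordered oldest to youngest: Statherian, Calymmian, Ediacaran, Ordovician, Carboniferous, Neogene, Quaternary.
Span = 1800 − 0 = 1800 Myr.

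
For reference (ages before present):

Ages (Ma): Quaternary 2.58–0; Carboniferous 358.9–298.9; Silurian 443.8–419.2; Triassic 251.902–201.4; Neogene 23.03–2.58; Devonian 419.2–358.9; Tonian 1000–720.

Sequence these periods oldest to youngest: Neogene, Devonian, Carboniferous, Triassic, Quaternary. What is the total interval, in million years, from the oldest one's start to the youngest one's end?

Start ages (Ma): Devonian 419.2, Carboniferous 358.9, Triassic 251.902, Neogene 23.03, Quaternary 2.58.
Ordered oldest to youngest: Devonian, Carboniferous, Triassic, Neogene, Quaternary.
Span = 419.2 − 0 = 419.2 Myr.

Devonian, Carboniferous, Triassic, Neogene, Quaternary; total span 419.2 Myr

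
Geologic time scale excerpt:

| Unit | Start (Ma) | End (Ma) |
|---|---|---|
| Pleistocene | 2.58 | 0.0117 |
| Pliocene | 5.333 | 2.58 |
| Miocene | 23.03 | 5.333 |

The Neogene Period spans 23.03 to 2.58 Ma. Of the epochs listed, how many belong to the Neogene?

2

Epochs inside 23.03–2.58 Ma: Miocene, Pliocene — 2 in total.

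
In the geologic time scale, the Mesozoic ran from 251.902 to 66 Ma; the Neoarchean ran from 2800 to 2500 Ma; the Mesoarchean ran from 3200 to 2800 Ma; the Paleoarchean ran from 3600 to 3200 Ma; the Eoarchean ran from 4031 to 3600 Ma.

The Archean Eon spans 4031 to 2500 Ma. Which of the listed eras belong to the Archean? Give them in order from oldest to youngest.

Eras with both bounds inside 4031–2500 Ma: Eoarchean (4031–3600), Paleoarchean (3600–3200), Mesoarchean (3200–2800), Neoarchean (2800–2500).

Eoarchean, Paleoarchean, Mesoarchean, Neoarchean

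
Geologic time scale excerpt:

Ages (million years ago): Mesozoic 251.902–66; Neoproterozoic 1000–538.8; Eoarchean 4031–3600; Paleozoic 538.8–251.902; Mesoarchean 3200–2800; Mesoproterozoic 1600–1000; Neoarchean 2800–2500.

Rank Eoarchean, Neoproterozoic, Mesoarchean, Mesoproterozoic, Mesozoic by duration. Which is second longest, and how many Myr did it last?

Neoproterozoic, 461.2 million years

Start − end for each: Eoarchean 4031 − 3600 = 431; Neoproterozoic 1000 − 538.8 = 461.2; Mesoarchean 3200 − 2800 = 400; Mesoproterozoic 1600 − 1000 = 600; Mesozoic 251.902 − 66 = 185.902.
Ranking these from longest: Mesoproterozoic > Neoproterozoic > Eoarchean > Mesoarchean > Mesozoic.
Position 2 in that ranking is Neoproterozoic, which lasted 461.2 Myr.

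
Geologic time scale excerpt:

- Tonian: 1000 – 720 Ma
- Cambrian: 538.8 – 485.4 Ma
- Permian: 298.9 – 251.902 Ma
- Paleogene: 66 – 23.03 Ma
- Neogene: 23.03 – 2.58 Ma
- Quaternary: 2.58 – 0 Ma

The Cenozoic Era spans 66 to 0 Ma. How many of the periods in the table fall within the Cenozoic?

3

Periods inside 66–0 Ma: Paleogene, Neogene, Quaternary — 3 in total.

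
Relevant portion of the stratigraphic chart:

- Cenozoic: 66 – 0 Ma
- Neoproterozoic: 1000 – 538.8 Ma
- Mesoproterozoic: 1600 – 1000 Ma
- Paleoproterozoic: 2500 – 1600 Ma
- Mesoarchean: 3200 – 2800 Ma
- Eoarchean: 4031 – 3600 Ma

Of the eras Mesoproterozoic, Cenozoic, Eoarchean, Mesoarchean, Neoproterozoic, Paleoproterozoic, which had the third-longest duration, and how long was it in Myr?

Neoproterozoic, 461.2 million years

Start − end for each: Mesoproterozoic 1600 − 1000 = 600; Cenozoic 66 − 0 = 66; Eoarchean 4031 − 3600 = 431; Mesoarchean 3200 − 2800 = 400; Neoproterozoic 1000 − 538.8 = 461.2; Paleoproterozoic 2500 − 1600 = 900.
Ranking these from longest: Paleoproterozoic > Mesoproterozoic > Neoproterozoic > Eoarchean > Mesoarchean > Cenozoic.
Position 3 in that ranking is Neoproterozoic, which lasted 461.2 Myr.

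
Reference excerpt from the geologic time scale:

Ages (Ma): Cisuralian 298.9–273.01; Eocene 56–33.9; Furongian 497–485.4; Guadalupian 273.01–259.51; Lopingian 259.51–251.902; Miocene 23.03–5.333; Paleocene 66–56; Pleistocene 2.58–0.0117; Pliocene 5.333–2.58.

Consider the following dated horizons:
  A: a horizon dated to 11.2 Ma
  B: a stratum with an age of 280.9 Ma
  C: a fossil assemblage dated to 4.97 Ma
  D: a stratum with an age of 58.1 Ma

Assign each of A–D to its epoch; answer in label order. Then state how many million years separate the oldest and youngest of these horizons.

A: 11.2 Ma lies in 23.03–5.333 Ma, so Miocene.
B: 280.9 Ma lies in 298.9–273.01 Ma, so Cisuralian.
C: 4.97 Ma lies in 5.333–2.58 Ma, so Pliocene.
D: 58.1 Ma lies in 66–56 Ma, so Paleocene.
Oldest = 280.9 Ma, youngest = 4.97 Ma → span 275.93 Myr.

A — Miocene; B — Cisuralian; C — Pliocene; D — Paleocene; span 275.93 million years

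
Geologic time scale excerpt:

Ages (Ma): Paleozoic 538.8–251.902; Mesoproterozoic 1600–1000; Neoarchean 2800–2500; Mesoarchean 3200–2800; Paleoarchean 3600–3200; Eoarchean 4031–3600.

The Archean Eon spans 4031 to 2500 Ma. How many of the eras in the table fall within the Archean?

4

Eras inside 4031–2500 Ma: Eoarchean, Paleoarchean, Mesoarchean, Neoarchean — 4 in total.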